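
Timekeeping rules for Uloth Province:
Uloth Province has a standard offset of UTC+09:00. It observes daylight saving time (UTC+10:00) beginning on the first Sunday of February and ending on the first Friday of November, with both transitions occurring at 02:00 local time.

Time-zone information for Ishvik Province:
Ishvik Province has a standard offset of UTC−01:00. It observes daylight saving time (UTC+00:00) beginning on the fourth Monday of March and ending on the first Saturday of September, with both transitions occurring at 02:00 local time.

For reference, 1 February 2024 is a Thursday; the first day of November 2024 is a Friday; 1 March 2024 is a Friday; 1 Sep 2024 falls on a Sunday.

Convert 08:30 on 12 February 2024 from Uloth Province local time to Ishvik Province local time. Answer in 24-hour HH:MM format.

1 February 2024 is a Thursday, so the first Sunday is February 4.
1 November 2024 is a Friday, so the first Friday is November 1.
Daylight saving runs 4 February – 1 November; 12 February 2024 is inside that window, so Uloth Province is at UTC+10:00.
08:30 Uloth Province − 10h = 22:30 UTC (rolling into the previous day, 11 February 2024).
1 March 2024 is a Friday, so the first Monday is March 4 and the fourth is March 25.
1 September 2024 is a Sunday, so the first Saturday is September 7.
At the standard offset (UTC−01:00), 22:30 UTC − 1h = 21:30 Ishvik Province standard time.
The standard-time date in Ishvik Province, 11 February 2024, is outside the daylight-saving period (25 March – 7 September), so Ishvik Province is on standard time, UTC−01:00.
22:30 UTC − 1h = 21:30 Ishvik Province.

21:30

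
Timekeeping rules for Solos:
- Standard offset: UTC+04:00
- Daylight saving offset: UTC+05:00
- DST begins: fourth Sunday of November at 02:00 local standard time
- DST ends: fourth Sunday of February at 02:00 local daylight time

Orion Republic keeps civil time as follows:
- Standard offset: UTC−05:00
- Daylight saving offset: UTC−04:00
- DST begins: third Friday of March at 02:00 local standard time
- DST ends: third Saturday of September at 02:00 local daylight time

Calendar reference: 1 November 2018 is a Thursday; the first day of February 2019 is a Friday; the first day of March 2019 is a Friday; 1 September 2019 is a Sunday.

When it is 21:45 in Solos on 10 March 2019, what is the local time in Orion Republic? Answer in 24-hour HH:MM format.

1 November 2018 is a Thursday, so the first Sunday is November 4 and the fourth is November 25.
1 February 2019 is a Friday, so the first Sunday is February 3 and the fourth is February 24.
10 March 2019 does not fall between 25 November 2018 and 24 February 2019, so daylight saving is not in effect and Solos is at UTC+04:00.
21:45 Solos − 4h = 17:45 UTC.
1 March 2019 is a Friday, so the first Friday is March 1 and the third is March 15.
1 September 2019 is a Sunday, so the first Saturday is September 7 and the third is September 21.
At the standard offset (UTC−05:00), 17:45 UTC − 5h = 12:45 Orion Republic standard time.
Daylight saving runs 15 March – 21 September; the standard-time date in Orion Republic, 10 March 2019, is outside that window, so Orion Republic is on standard time at UTC−05:00.
17:45 UTC − 5h = 12:45 Orion Republic.

12:45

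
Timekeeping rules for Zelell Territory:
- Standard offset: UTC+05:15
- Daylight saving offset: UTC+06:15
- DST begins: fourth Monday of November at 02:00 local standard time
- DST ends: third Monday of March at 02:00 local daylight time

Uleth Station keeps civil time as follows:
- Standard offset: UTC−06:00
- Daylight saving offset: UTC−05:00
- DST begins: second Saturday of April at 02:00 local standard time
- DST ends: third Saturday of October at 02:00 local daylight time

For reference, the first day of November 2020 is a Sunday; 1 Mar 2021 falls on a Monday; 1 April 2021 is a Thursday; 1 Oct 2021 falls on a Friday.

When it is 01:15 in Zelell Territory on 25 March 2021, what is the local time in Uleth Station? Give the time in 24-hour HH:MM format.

14:00

1 November 2020 is a Sunday, so the first Monday is November 2 and the fourth is November 23.
1 March 2021 is a Monday, so the first Monday is March 1 and the third is March 15.
Daylight saving runs 23 November 2020 – 15 March 2021; 25 March 2021 is outside that window, so Zelell Territory is on standard time at UTC+05:15.
01:15 Zelell Territory − 5h15m = 20:00 UTC (rolling into the previous day, 24 March 2021).
1 April 2021 is a Thursday, so the first Saturday is April 3 and the second is April 10.
1 October 2021 is a Friday, so the first Saturday is October 2 and the third is October 16.
At the standard offset (UTC−06:00), 20:00 UTC − 6h = 14:00 Uleth Station standard time.
The standard-time date in Uleth Station, 24 March 2021, does not fall between 10 April and 16 October, so daylight saving is not in effect and Uleth Station is at UTC−06:00.
20:00 UTC − 6h = 14:00 Uleth Station.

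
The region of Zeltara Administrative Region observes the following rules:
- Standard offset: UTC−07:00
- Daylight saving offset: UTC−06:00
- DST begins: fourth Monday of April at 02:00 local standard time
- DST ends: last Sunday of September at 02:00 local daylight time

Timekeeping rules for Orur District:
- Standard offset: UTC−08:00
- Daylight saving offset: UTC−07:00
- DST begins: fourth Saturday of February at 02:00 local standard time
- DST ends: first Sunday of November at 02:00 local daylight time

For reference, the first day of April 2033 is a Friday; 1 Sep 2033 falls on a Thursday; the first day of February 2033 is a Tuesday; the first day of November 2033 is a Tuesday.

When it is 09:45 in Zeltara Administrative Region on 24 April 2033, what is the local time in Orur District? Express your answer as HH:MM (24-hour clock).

1 April 2033 is a Friday, so the first Monday is April 4 and the fourth is April 25.
1 September 2033 is a Thursday, so Sundays fall on 4, 11, 18, 25; the last is September 25.
24 April 2033 does not fall between 25 April and 25 September, so daylight saving is not in effect and Zeltara Administrative Region is at UTC−07:00.
09:45 Zeltara Administrative Region + 7h = 16:45 UTC.
1 February 2033 is a Tuesday, so the first Saturday is February 5 and the fourth is February 26.
1 November 2033 is a Tuesday, so the first Sunday is November 6.
At the standard offset (UTC−08:00), 16:45 UTC − 8h = 08:45 Orur District standard time.
The standard-time date in Orur District, 24 April 2033, lies within the daylight-saving period (26 February – 6 November), so Orur District is on daylight time, UTC−07:00.
16:45 UTC − 7h = 09:45 Orur District.

09:45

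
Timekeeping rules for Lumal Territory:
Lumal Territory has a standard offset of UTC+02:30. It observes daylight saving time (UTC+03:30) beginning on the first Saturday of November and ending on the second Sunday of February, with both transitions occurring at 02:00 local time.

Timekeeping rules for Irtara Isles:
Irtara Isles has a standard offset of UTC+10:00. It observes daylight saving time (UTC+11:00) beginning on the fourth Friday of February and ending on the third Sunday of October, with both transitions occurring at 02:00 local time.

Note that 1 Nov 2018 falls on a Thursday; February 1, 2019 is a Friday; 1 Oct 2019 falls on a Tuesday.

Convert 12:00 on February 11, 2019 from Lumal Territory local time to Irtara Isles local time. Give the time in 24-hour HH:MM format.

19:30

1 November 2018 is a Thursday, so the first Saturday is November 3.
1 February 2019 is a Friday, so the first Sunday is February 3 and the second is February 10.
February 11, 2019 does not fall between 3 November 2018 and 10 February 2019, so daylight saving is not in effect and Lumal Territory is at UTC+02:30.
12:00 Lumal Territory − 2h30m = 09:30 UTC.
1 February 2019 is a Friday, so the first Friday is February 1 and the fourth is February 22.
1 October 2019 is a Tuesday, so the first Sunday is October 6 and the third is October 20.
At the standard offset (UTC+10:00), 09:30 UTC + 10h = 19:30 Irtara Isles standard time.
The standard-time date in Irtara Isles, February 11, 2019, does not fall between 22 February and 20 October, so daylight saving is not in effect and Irtara Isles is at UTC+10:00.
09:30 UTC + 10h = 19:30 Irtara Isles.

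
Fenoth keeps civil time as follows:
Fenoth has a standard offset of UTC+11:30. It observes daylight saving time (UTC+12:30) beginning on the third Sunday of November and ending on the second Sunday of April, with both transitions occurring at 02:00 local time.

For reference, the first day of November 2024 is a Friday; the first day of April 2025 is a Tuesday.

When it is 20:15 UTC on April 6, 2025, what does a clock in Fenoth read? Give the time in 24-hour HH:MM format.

08:45

1 November 2024 is a Friday, so the first Sunday is November 3 and the third is November 17.
1 April 2025 is a Tuesday, so the first Sunday is April 6 and the second is April 13.
At the standard offset (UTC+11:30), 20:15 UTC + 11h30m = 07:45 Fenoth standard time (rolling into the next day, 7 April 2025).
The standard-time date in Fenoth, April 7, 2025, falls between 17 November 2024 and 13 April 2025, so daylight saving is in effect and Fenoth is at UTC+12:30.
20:15 UTC + 12h30m = 08:45 local (rolling into the next day, 7 April 2025).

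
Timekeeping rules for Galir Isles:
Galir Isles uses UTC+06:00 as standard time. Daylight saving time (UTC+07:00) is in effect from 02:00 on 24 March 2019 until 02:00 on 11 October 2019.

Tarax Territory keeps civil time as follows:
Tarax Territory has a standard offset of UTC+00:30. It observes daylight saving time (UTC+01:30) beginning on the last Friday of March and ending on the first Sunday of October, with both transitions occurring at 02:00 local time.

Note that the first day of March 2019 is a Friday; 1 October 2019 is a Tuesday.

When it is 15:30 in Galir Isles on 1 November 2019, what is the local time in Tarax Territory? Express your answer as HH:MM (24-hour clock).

1 November 2019 is outside the daylight-saving period (24 March – 11 October), so Galir Isles is on standard time, UTC+06:00.
15:30 Galir Isles − 6h = 09:30 UTC.
1 March 2019 is a Friday, so Fridays fall on 1, 8, 15, 22, 29; the last is March 29.
1 October 2019 is a Tuesday, so the first Sunday is October 6.
At the standard offset (UTC+00:30), 09:30 UTC + 0h30m = 10:00 Tarax Territory standard time.
The standard-time date in Tarax Territory, 1 November 2019, does not fall between 29 March and 6 October, so daylight saving is not in effect and Tarax Territory is at UTC+00:30.
09:30 UTC + 0h30m = 10:00 Tarax Territory.

10:00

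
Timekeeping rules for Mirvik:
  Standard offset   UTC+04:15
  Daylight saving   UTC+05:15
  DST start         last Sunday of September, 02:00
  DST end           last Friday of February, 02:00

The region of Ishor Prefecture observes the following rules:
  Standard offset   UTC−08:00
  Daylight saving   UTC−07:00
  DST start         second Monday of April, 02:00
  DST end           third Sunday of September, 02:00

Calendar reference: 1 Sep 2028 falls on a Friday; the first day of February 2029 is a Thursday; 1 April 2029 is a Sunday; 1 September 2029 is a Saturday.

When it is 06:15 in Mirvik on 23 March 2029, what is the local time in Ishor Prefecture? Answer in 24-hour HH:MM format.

1 September 2028 is a Friday, so Sundays fall on 3, 10, 17, 24; the last is September 24.
1 February 2029 is a Thursday, so Fridays fall on 2, 9, 16, 23; the last is February 23.
23 March 2029 is outside the daylight-saving period (24 September 2028 – 23 February 2029), so Mirvik is on standard time, UTC+04:15.
06:15 Mirvik − 4h15m = 02:00 UTC.
1 April 2029 is a Sunday, so the first Monday is April 2 and the second is April 9.
1 September 2029 is a Saturday, so the first Sunday is September 2 and the third is September 16.
At the standard offset (UTC−08:00), 02:00 UTC − 8h = 18:00 Ishor Prefecture standard time (rolling into the previous day, 22 March 2029).
The standard-time date in Ishor Prefecture, 22 March 2029, is outside the daylight-saving period (9 April – 16 September), so Ishor Prefecture is on standard time, UTC−08:00.
02:00 UTC − 8h = 18:00 Ishor Prefecture (rolling into the previous day, 22 March 2029).

18:00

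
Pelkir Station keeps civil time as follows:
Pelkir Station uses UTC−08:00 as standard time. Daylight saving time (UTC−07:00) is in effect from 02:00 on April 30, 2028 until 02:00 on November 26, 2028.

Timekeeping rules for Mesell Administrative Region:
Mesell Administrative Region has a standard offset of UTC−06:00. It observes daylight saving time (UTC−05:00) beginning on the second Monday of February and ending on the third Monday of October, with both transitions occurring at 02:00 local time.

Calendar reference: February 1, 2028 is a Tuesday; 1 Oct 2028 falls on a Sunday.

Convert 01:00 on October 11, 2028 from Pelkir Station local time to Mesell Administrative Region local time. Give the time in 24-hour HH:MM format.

Daylight saving runs 30 April – 26 November; October 11, 2028 is inside that window, so Pelkir Station is at UTC−07:00.
01:00 Pelkir Station + 7h = 08:00 UTC.
1 February 2028 is a Tuesday, so the first Monday is February 7 and the second is February 14.
1 October 2028 is a Sunday, so the first Monday is October 2 and the third is October 16.
At the standard offset (UTC−06:00), 08:00 UTC − 6h = 02:00 Mesell Administrative Region standard time.
Daylight saving runs 14 February – 16 October; the standard-time date in Mesell Administrative Region, October 11, 2028, is inside that window, so Mesell Administrative Region is at UTC−05:00.
08:00 UTC − 5h = 03:00 Mesell Administrative Region.

03:00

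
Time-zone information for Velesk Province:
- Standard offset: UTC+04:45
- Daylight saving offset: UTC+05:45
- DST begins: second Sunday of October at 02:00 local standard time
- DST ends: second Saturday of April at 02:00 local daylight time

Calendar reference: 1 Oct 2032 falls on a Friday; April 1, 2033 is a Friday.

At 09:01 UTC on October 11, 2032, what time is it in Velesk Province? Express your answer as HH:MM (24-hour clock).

1 October 2032 is a Friday, so the first Sunday is October 3 and the second is October 10.
1 April 2033 is a Friday, so the first Saturday is April 2 and the second is April 9.
At the standard offset (UTC+04:45), 09:01 UTC + 4h45m = 13:46 Velesk Province standard time.
The standard-time date in Velesk Province, October 11, 2032, lies within the daylight-saving period (10 October 2032 – 9 April 2033), so Velesk Province is on daylight time, UTC+05:45.
09:01 UTC + 5h45m = 14:46 local.

14:46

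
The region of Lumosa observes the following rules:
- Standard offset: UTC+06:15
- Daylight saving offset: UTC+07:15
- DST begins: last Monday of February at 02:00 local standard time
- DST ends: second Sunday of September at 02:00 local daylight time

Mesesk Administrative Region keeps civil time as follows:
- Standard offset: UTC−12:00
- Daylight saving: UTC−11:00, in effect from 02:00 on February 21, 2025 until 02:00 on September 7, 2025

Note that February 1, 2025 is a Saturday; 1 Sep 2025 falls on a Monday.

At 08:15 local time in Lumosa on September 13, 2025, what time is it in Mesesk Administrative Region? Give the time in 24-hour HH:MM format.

1 February 2025 is a Saturday, so Mondays fall on 3, 10, 17, 24; the last is February 24.
1 September 2025 is a Monday, so the first Sunday is September 7 and the second is September 14.
Daylight saving runs 24 February – 14 September; September 13, 2025 is inside that window, so Lumosa is at UTC+07:15.
08:15 Lumosa − 7h15m = 01:00 UTC.
At the standard offset (UTC−12:00), 01:00 UTC − 12h = 13:00 Mesesk Administrative Region standard time (rolling into the previous day, 12 September 2025).
Daylight saving runs 21 February – 7 September; the standard-time date in Mesesk Administrative Region, September 12, 2025, is outside that window, so Mesesk Administrative Region is on standard time at UTC−12:00.
01:00 UTC − 12h = 13:00 Mesesk Administrative Region (rolling into the previous day, 12 September 2025).

13:00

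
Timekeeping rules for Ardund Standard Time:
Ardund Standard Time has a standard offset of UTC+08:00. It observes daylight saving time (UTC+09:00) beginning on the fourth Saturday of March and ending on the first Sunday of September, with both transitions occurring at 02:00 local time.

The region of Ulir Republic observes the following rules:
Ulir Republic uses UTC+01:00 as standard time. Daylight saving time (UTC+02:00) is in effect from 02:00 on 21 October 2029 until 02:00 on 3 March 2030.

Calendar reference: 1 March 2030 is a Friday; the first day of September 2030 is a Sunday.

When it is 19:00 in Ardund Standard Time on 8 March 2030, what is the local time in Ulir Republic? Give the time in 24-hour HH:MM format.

12:00

1 March 2030 is a Friday, so the first Saturday is March 2 and the fourth is March 23.
1 September 2030 is a Sunday, so the first Sunday is September 1.
8 March 2030 is outside the daylight-saving period (23 March – 1 September), so Ardund Standard Time is on standard time, UTC+08:00.
19:00 Ardund Standard Time − 8h = 11:00 UTC.
At the standard offset (UTC+01:00), 11:00 UTC + 1h = 12:00 Ulir Republic standard time.
The standard-time date in Ulir Republic, 8 March 2030, is outside the daylight-saving period (21 October 2029 – 3 March 2030), so Ulir Republic is on standard time, UTC+01:00.
11:00 UTC + 1h = 12:00 Ulir Republic.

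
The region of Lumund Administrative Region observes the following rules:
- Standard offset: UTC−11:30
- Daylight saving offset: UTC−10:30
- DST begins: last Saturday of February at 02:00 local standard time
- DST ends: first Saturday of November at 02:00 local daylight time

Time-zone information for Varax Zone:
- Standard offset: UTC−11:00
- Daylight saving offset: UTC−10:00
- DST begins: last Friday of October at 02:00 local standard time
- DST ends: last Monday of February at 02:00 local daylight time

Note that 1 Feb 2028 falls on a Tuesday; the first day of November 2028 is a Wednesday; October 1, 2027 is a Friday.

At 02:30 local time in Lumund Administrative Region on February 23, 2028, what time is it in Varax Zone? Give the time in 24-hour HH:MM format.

04:00

1 February 2028 is a Tuesday, so Saturdays fall on 5, 12, 19, 26; the last is February 26.
1 November 2028 is a Wednesday, so the first Saturday is November 4.
Daylight saving runs 26 February – 4 November; February 23, 2028 is outside that window, so Lumund Administrative Region is on standard time at UTC−11:30.
02:30 Lumund Administrative Region + 11h30m = 14:00 UTC.
1 October 2027 is a Friday, so Fridays fall on 1, 8, 15, 22, 29; the last is October 29.
1 February 2028 is a Tuesday, so Mondays fall on 7, 14, 21, 28; the last is February 28.
At the standard offset (UTC−11:00), 14:00 UTC − 11h = 03:00 Varax Zone standard time.
The standard-time date in Varax Zone, February 23, 2028, lies within the daylight-saving period (29 October 2027 – 28 February 2028), so Varax Zone is on daylight time, UTC−10:00.
14:00 UTC − 10h = 04:00 Varax Zone.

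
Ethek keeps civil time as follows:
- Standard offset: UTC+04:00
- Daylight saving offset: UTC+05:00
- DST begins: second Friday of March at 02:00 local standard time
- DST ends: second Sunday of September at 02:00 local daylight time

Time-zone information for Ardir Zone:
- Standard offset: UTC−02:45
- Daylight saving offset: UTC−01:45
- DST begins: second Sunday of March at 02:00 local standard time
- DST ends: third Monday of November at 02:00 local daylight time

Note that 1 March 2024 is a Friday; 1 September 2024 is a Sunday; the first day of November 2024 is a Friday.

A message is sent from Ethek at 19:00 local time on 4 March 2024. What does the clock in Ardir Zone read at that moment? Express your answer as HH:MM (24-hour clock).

12:15

1 March 2024 is a Friday, so the first Friday is March 1 and the second is March 8.
1 September 2024 is a Sunday, so the first Sunday is September 1 and the second is September 8.
4 March 2024 does not fall between 8 March and 8 September, so daylight saving is not in effect and Ethek is at UTC+04:00.
19:00 Ethek − 4h = 15:00 UTC.
1 March 2024 is a Friday, so the first Sunday is March 3 and the second is March 10.
1 November 2024 is a Friday, so the first Monday is November 4 and the third is November 18.
At the standard offset (UTC−02:45), 15:00 UTC − 2h45m = 12:15 Ardir Zone standard time.
Daylight saving runs 10 March – 18 November; the standard-time date in Ardir Zone, 4 March 2024, is outside that window, so Ardir Zone is on standard time at UTC−02:45.
15:00 UTC − 2h45m = 12:15 Ardir Zone.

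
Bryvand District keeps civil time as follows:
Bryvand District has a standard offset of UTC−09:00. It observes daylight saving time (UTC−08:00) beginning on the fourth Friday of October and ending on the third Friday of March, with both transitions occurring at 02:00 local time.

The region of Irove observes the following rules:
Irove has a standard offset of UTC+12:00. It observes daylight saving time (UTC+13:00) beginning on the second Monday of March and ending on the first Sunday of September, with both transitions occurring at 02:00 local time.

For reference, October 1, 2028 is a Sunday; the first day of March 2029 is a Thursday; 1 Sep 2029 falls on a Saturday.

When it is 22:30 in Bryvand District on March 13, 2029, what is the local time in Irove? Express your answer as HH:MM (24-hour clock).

1 October 2028 is a Sunday, so the first Friday is October 6 and the fourth is October 27.
1 March 2029 is a Thursday, so the first Friday is March 2 and the third is March 16.
March 13, 2029 falls between 27 October 2028 and 16 March 2029, so daylight saving is in effect and Bryvand District is at UTC−08:00.
22:30 Bryvand District + 8h = 06:30 UTC (rolling into the next day, 14 March 2029).
1 March 2029 is a Thursday, so the first Monday is March 5 and the second is March 12.
1 September 2029 is a Saturday, so the first Sunday is September 2.
At the standard offset (UTC+12:00), 06:30 UTC + 12h = 18:30 Irove standard time.
Daylight saving runs 12 March – 2 September; the standard-time date in Irove, March 14, 2029, is inside that window, so Irove is at UTC+13:00.
06:30 UTC + 13h = 19:30 Irove.

19:30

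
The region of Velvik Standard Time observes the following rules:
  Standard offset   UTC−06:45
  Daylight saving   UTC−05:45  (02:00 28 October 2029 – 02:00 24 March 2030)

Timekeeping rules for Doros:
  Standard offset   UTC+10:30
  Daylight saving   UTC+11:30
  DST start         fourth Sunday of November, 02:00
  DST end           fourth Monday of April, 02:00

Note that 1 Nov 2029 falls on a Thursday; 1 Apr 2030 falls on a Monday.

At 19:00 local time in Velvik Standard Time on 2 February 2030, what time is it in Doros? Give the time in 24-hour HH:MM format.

12:15

2 February 2030 lies within the daylight-saving period (28 October 2029 – 24 March 2030), so Velvik Standard Time is on daylight time, UTC−05:45.
19:00 Velvik Standard Time + 5h45m = 00:45 UTC (rolling into the next day, 3 February 2030).
1 November 2029 is a Thursday, so the first Sunday is November 4 and the fourth is November 25.
1 April 2030 is a Monday, so the first Monday is April 1 and the fourth is April 22.
At the standard offset (UTC+10:30), 00:45 UTC + 10h30m = 11:15 Doros standard time.
The standard-time date in Doros, 3 February 2030, lies within the daylight-saving period (25 November 2029 – 22 April 2030), so Doros is on daylight time, UTC+11:30.
00:45 UTC + 11h30m = 12:15 Doros.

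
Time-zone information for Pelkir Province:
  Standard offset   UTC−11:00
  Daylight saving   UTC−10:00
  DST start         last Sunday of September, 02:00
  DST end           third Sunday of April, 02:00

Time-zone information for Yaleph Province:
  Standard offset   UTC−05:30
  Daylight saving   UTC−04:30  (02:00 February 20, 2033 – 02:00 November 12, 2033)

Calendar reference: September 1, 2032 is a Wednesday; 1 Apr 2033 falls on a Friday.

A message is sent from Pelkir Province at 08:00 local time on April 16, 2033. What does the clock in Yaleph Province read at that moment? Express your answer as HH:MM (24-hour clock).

1 September 2032 is a Wednesday, so Sundays fall on 5, 12, 19, 26; the last is September 26.
1 April 2033 is a Friday, so the first Sunday is April 3 and the third is April 17.
Daylight saving runs 26 September 2032 – 17 April 2033; April 16, 2033 is inside that window, so Pelkir Province is at UTC−10:00.
08:00 Pelkir Province + 10h = 18:00 UTC.
At the standard offset (UTC−05:30), 18:00 UTC − 5h30m = 12:30 Yaleph Province standard time.
The standard-time date in Yaleph Province, April 16, 2033, lies within the daylight-saving period (20 February – 12 November), so Yaleph Province is on daylight time, UTC−04:30.
18:00 UTC − 4h30m = 13:30 Yaleph Province.

13:30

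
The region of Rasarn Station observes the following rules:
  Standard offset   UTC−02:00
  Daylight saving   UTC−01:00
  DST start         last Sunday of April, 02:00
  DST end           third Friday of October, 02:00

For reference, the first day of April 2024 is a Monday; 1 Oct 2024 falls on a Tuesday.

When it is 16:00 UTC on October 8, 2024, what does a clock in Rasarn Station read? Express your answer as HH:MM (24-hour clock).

1 April 2024 is a Monday, so Sundays fall on 7, 14, 21, 28; the last is April 28.
1 October 2024 is a Tuesday, so the first Friday is October 4 and the third is October 18.
At the standard offset (UTC−02:00), 16:00 UTC − 2h = 14:00 Rasarn Station standard time.
The standard-time date in Rasarn Station, October 8, 2024, falls between 28 April and 18 October, so daylight saving is in effect and Rasarn Station is at UTC−01:00.
16:00 UTC − 1h = 15:00 local.

15:00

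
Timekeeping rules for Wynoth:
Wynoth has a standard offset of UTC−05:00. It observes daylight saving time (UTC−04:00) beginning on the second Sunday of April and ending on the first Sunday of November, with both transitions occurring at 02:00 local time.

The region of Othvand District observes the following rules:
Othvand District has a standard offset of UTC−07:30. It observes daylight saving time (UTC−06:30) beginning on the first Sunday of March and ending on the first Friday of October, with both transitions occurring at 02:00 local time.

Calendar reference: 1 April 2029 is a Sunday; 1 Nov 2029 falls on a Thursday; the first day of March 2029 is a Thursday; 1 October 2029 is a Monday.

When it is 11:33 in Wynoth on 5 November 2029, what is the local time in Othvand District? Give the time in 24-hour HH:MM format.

1 April 2029 is a Sunday, so the first Sunday is April 1 and the second is April 8.
1 November 2029 is a Thursday, so the first Sunday is November 4.
5 November 2029 does not fall between 8 April and 4 November, so daylight saving is not in effect and Wynoth is at UTC−05:00.
11:33 Wynoth + 5h = 16:33 UTC.
1 March 2029 is a Thursday, so the first Sunday is March 4.
1 October 2029 is a Monday, so the first Friday is October 5.
At the standard offset (UTC−07:30), 16:33 UTC − 7h30m = 09:03 Othvand District standard time.
The standard-time date in Othvand District, 5 November 2029, does not fall between 4 March and 5 October, so daylight saving is not in effect and Othvand District is at UTC−07:30.
16:33 UTC − 7h30m = 09:03 Othvand District.

09:03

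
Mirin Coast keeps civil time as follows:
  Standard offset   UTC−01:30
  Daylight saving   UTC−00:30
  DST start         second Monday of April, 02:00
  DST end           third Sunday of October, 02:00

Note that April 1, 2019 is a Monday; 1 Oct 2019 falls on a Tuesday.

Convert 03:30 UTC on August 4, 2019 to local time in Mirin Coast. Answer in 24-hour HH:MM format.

03:00

1 April 2019 is a Monday, so the first Monday is April 1 and the second is April 8.
1 October 2019 is a Tuesday, so the first Sunday is October 6 and the third is October 20.
At the standard offset (UTC−01:30), 03:30 UTC − 1h30m = 02:00 Mirin Coast standard time.
The standard-time date in Mirin Coast, August 4, 2019, falls between 8 April and 20 October, so daylight saving is in effect and Mirin Coast is at UTC−00:30.
03:30 UTC − 0h30m = 03:00 local.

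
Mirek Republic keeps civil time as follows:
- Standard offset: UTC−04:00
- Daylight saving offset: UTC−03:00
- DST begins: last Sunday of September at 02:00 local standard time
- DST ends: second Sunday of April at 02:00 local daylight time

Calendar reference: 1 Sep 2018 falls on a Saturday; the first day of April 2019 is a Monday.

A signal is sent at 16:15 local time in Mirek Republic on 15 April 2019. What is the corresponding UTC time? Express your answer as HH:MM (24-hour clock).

20:15

1 September 2018 is a Saturday, so Sundays fall on 2, 9, 16, 23, 30; the last is September 30.
1 April 2019 is a Monday, so the first Sunday is April 7 and the second is April 14.
15 April 2019 does not fall between 30 September 2018 and 14 April 2019, so daylight saving is not in effect and Mirek Republic is at UTC−04:00.
16:15 local + 4h = 20:15 UTC.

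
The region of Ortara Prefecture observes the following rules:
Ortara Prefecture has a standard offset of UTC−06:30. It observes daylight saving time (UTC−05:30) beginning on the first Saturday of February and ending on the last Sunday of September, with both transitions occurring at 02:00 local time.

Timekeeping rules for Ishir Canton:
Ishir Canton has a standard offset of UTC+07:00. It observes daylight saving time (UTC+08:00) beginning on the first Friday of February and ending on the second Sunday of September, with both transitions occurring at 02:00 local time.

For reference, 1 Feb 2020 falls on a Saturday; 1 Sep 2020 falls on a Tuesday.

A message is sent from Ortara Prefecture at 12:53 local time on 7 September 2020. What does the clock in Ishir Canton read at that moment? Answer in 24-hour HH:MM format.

02:23

1 February 2020 is a Saturday, so the first Saturday is February 1.
1 September 2020 is a Tuesday, so Sundays fall on 6, 13, 20, 27; the last is September 27.
7 September 2020 falls between 1 February and 27 September, so daylight saving is in effect and Ortara Prefecture is at UTC−05:30.
12:53 Ortara Prefecture + 5h30m = 18:23 UTC.
1 February 2020 is a Saturday, so the first Friday is February 7.
1 September 2020 is a Tuesday, so the first Sunday is September 6 and the second is September 13.
At the standard offset (UTC+07:00), 18:23 UTC + 7h = 01:23 Ishir Canton standard time (rolling into the next day, 8 September 2020).
The standard-time date in Ishir Canton, 8 September 2020, lies within the daylight-saving period (7 February – 13 September), so Ishir Canton is on daylight time, UTC+08:00.
18:23 UTC + 8h = 02:23 Ishir Canton (rolling into the next day, 8 September 2020).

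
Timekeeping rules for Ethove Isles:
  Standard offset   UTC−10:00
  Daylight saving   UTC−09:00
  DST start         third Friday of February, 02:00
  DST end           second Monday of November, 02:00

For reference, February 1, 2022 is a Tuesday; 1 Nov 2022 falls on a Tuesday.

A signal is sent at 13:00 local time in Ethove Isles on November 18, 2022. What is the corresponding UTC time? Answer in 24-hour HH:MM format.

23:00

1 February 2022 is a Tuesday, so the first Friday is February 4 and the third is February 18.
1 November 2022 is a Tuesday, so the first Monday is November 7 and the second is November 14.
Daylight saving runs 18 February – 14 November; November 18, 2022 is outside that window, so Ethove Isles is on standard time at UTC−10:00.
13:00 local + 10h = 23:00 UTC.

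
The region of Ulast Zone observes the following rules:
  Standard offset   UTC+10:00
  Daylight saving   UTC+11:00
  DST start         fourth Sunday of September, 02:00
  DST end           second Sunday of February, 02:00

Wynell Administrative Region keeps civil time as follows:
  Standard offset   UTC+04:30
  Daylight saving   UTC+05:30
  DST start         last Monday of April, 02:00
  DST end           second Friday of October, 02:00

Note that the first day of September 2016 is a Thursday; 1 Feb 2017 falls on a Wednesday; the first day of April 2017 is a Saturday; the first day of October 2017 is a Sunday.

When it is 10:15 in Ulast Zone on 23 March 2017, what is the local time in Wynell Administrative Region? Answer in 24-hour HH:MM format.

04:45

1 September 2016 is a Thursday, so the first Sunday is September 4 and the fourth is September 25.
1 February 2017 is a Wednesday, so the first Sunday is February 5 and the second is February 12.
Daylight saving runs 25 September 2016 – 12 February 2017; 23 March 2017 is outside that window, so Ulast Zone is on standard time at UTC+10:00.
10:15 Ulast Zone − 10h = 00:15 UTC.
1 April 2017 is a Saturday, so Mondays fall on 3, 10, 17, 24; the last is April 24.
1 October 2017 is a Sunday, so the first Friday is October 6 and the second is October 13.
At the standard offset (UTC+04:30), 00:15 UTC + 4h30m = 04:45 Wynell Administrative Region standard time.
Daylight saving runs 24 April – 13 October; the standard-time date in Wynell Administrative Region, 23 March 2017, is outside that window, so Wynell Administrative Region is on standard time at UTC+04:30.
00:15 UTC + 4h30m = 04:45 Wynell Administrative Region.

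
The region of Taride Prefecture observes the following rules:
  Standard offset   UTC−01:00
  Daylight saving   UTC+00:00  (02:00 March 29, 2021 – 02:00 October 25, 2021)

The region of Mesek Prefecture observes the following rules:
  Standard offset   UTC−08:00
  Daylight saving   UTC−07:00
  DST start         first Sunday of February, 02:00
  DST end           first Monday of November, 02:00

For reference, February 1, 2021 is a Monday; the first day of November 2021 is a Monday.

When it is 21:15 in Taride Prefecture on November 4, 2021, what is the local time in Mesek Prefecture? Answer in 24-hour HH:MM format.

Daylight saving runs 29 March – 25 October; November 4, 2021 is outside that window, so Taride Prefecture is on standard time at UTC−01:00.
21:15 Taride Prefecture + 1h = 22:15 UTC.
1 February 2021 is a Monday, so the first Sunday is February 7.
1 November 2021 is a Monday, so the first Monday is November 1.
At the standard offset (UTC−08:00), 22:15 UTC − 8h = 14:15 Mesek Prefecture standard time.
The standard-time date in Mesek Prefecture, November 4, 2021, is outside the daylight-saving period (7 February – 1 November), so Mesek Prefecture is on standard time, UTC−08:00.
22:15 UTC − 8h = 14:15 Mesek Prefecture.

14:15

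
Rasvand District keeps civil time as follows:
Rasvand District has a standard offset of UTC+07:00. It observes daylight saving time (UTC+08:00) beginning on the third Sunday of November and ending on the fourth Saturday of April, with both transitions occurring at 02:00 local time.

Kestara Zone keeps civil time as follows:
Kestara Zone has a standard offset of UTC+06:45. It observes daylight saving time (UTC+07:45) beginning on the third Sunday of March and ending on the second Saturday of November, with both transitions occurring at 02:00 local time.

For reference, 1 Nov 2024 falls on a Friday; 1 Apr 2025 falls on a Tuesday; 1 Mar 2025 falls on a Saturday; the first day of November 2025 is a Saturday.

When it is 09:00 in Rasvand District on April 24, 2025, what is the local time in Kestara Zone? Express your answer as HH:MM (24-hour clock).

08:45

1 November 2024 is a Friday, so the first Sunday is November 3 and the third is November 17.
1 April 2025 is a Tuesday, so the first Saturday is April 5 and the fourth is April 26.
April 24, 2025 falls between 17 November 2024 and 26 April 2025, so daylight saving is in effect and Rasvand District is at UTC+08:00.
09:00 Rasvand District − 8h = 01:00 UTC.
1 March 2025 is a Saturday, so the first Sunday is March 2 and the third is March 16.
1 November 2025 is a Saturday, so the first Saturday is November 1 and the second is November 8.
At the standard offset (UTC+06:45), 01:00 UTC + 6h45m = 07:45 Kestara Zone standard time.
Daylight saving runs 16 March – 8 November; the standard-time date in Kestara Zone, April 24, 2025, is inside that window, so Kestara Zone is at UTC+07:45.
01:00 UTC + 7h45m = 08:45 Kestara Zone.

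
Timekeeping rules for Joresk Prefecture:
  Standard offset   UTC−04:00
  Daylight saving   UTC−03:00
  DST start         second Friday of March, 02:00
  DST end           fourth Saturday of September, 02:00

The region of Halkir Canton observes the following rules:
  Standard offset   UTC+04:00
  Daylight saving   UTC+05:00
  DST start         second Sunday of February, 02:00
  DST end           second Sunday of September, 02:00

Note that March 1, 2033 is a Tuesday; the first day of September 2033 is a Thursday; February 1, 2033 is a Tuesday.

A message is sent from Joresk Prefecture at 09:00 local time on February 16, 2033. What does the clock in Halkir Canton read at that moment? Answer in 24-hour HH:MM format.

1 March 2033 is a Tuesday, so the first Friday is March 4 and the second is March 11.
1 September 2033 is a Thursday, so the first Saturday is September 3 and the fourth is September 24.
February 16, 2033 does not fall between 11 March and 24 September, so daylight saving is not in effect and Joresk Prefecture is at UTC−04:00.
09:00 Joresk Prefecture + 4h = 13:00 UTC.
1 February 2033 is a Tuesday, so the first Sunday is February 6 and the second is February 13.
1 September 2033 is a Thursday, so the first Sunday is September 4 and the second is September 11.
At the standard offset (UTC+04:00), 13:00 UTC + 4h = 17:00 Halkir Canton standard time.
The standard-time date in Halkir Canton, February 16, 2033, falls between 13 February and 11 September, so daylight saving is in effect and Halkir Canton is at UTC+05:00.
13:00 UTC + 5h = 18:00 Halkir Canton.

18:00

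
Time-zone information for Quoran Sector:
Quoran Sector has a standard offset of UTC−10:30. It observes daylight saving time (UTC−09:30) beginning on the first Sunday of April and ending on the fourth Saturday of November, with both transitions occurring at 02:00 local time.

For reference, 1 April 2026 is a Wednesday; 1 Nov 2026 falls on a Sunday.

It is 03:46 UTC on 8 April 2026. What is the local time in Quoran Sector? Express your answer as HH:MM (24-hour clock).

1 April 2026 is a Wednesday, so the first Sunday is April 5.
1 November 2026 is a Sunday, so the first Saturday is November 7 and the fourth is November 28.
At the standard offset (UTC−10:30), 03:46 UTC − 10h30m = 17:16 Quoran Sector standard time (rolling into the previous day, 7 April 2026).
The standard-time date in Quoran Sector, 7 April 2026, lies within the daylight-saving period (5 April – 28 November), so Quoran Sector is on daylight time, UTC−09:30.
03:46 UTC − 9h30m = 18:16 local (rolling into the previous day, 7 April 2026).

18:16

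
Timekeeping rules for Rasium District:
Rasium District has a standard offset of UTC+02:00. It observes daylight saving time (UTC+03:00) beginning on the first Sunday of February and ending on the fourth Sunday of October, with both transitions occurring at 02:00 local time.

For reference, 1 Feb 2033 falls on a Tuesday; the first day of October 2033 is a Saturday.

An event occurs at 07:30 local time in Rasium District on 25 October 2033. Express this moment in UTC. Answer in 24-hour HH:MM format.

05:30

1 February 2033 is a Tuesday, so the first Sunday is February 6.
1 October 2033 is a Saturday, so the first Sunday is October 2 and the fourth is October 23.
25 October 2033 does not fall between 6 February and 23 October, so daylight saving is not in effect and Rasium District is at UTC+02:00.
07:30 local − 2h = 05:30 UTC.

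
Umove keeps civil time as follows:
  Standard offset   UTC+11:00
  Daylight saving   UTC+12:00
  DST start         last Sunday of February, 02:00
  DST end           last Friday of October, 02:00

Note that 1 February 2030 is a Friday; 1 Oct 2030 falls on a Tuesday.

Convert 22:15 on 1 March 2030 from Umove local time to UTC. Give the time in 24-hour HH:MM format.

10:15

1 February 2030 is a Friday, so Sundays fall on 3, 10, 17, 24; the last is February 24.
1 October 2030 is a Tuesday, so Fridays fall on 4, 11, 18, 25; the last is October 25.
Daylight saving runs 24 February – 25 October; 1 March 2030 is inside that window, so Umove is at UTC+12:00.
22:15 local − 12h = 10:15 UTC.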